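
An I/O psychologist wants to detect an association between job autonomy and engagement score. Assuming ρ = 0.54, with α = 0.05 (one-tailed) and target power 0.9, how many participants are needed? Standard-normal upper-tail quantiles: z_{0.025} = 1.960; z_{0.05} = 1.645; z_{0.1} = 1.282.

Fisher's z: C = ½·ln((1+r)/(1−r)) = ½·ln(3.3478) = 0.6042.
n = ((z_{α} + z_β)/C)² + 3.
(1.645 + 1.282) / 0.6042 = 2.927 / 0.6042 = 4.844.
n = 4.844² + 3 = 23.47 + 3 = 26.5.
Round up.

n = 27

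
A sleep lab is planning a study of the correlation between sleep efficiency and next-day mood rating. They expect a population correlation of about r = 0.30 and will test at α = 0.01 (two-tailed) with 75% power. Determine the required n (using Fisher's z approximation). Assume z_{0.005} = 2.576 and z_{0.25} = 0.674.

Fisher's z: C = ½·ln((1+r)/(1−r)) = ½·ln(1.8571) = 0.3095.
n = ((z_{α/2} + z_β)/C)² + 3.
(2.576 + 0.674) / 0.3095 = 3.250 / 0.3095 = 10.501.
n = 10.501² + 3 = 110.27 + 3 = 113.3.
Round up.

n = 114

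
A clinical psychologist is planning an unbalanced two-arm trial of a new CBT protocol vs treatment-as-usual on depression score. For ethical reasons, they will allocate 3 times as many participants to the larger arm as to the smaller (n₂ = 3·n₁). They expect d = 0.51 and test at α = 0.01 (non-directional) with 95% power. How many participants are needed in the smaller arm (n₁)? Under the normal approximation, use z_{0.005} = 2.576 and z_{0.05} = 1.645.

n₁ = 92

With allocation ratio k = n₂/n₁ = 3, Var(x̄₁−x̄₂) = σ²(1/n₁ + 1/(k·n₁)) = σ²·(k+1)/(k·n₁).
So n₁ = (1 + 1/k)·((z_{α/2} + z_β)/d)² = 1.333 × (4.221/0.51)².
n₁ = 1.333 × 68.50 = 91.3.
Round up: n₁ = 92, giving n₂ = 3 × 92 = 276.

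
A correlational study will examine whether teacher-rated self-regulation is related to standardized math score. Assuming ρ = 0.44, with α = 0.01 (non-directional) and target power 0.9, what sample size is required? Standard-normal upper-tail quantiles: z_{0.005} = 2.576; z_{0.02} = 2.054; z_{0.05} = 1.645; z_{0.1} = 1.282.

Fisher's z: C = ½·ln((1+r)/(1−r)) = ½·ln(2.5714) = 0.4722.
n = ((z_{α/2} + z_β)/C)² + 3.
(2.576 + 1.282) / 0.4722 = 3.858 / 0.4722 = 8.170.
n = 8.170² + 3 = 66.75 + 3 = 69.8.
Round up.

n = 70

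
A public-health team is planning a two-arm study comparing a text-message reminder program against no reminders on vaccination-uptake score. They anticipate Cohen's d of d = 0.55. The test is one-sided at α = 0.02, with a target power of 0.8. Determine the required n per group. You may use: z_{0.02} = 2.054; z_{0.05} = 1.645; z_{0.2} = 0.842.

n = 56 per group

For two independent groups with equal n: n = 2·((z_{α} + z_β) / d)².
z_{α} + z_β = 2.054 + 0.842 = 2.896.
n = 2 × (2.896 / 0.55)² = 2 × 5.265² = 2 × 27.73 = 55.5.
Round up to the next whole participant.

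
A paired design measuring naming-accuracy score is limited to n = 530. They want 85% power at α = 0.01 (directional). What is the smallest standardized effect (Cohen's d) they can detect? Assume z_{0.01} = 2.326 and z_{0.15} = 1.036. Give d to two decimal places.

For a single sample (or paired design) of n = 530: d_min = (z_{α} + z_β)/√n.
z-sum = 2.326 + 1.036 = 3.362.
d_min = 3.362 / √530 = 3.362 / 23.022 = 0.146.

d_min ≈ 0.15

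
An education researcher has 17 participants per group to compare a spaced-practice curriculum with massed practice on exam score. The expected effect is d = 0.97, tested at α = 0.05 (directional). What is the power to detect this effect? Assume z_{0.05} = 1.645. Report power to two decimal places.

For two equal groups, power = Φ(d·√(n/2) − z_{α}).
d·√(n/2) = 0.97 × √(17/2) = 0.97 × 2.915 = 2.828.
z_β = 2.828 − 1.645 = 1.183.
Power = Φ(1.183) = 0.882.

power ≈ 0.88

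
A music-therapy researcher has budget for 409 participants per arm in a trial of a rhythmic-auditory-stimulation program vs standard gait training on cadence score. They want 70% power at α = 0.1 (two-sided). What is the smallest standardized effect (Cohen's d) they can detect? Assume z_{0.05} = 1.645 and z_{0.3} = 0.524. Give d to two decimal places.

d_min ≈ 0.15

For two independent groups of n = 409 each: d_min = (z_{α/2} + z_β)·√(2/n).
z-sum = 1.645 + 0.524 = 2.169.
d_min = 2.169 × √(2/409) = 2.169 × 0.0699 = 0.152.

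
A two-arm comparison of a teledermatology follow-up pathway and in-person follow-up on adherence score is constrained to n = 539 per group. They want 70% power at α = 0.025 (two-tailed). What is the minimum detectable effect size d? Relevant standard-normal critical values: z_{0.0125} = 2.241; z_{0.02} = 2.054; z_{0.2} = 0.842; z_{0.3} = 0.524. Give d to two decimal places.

d_min ≈ 0.17

For two independent groups of n = 539 each: d_min = (z_{α/2} + z_β)·√(2/n).
z-sum = 2.241 + 0.524 = 2.765.
d_min = 2.765 × √(2/539) = 2.765 × 0.0609 = 0.168.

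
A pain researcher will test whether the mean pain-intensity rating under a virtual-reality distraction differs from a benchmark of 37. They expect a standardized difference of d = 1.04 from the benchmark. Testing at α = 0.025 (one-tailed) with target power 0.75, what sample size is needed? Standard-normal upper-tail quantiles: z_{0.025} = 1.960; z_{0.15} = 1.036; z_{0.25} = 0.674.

For a one-sample test: n = ((z_{α} + z_β) / d)².
z_{α} + z_β = 1.960 + 0.674 = 2.634.
n = (2.634 / 1.04)² = 2.533² = 6.41.
Round up.

n = 7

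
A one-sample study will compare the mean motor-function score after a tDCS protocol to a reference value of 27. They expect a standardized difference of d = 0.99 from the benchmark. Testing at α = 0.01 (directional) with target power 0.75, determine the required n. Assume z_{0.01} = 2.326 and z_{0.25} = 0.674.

n = 10

For a one-sample test: n = ((z_{α} + z_β) / d)².
z_{α} + z_β = 2.326 + 0.674 = 3.000.
n = (3.000 / 0.99)² = 3.030² = 9.18.
Round up.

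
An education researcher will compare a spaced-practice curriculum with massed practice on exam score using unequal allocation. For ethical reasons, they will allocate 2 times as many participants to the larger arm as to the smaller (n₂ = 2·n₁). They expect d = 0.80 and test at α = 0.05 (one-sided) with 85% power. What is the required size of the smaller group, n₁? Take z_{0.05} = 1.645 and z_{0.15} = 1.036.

With allocation ratio k = n₂/n₁ = 2, Var(x̄₁−x̄₂) = σ²(1/n₁ + 1/(k·n₁)) = σ²·(k+1)/(k·n₁).
So n₁ = (1 + 1/k)·((z_{α} + z_β)/d)² = 1.500 × (2.681/0.80)².
n₁ = 1.500 × 11.23 = 16.8.
Round up: n₁ = 17, giving n₂ = 2 × 17 = 34.

n₁ = 17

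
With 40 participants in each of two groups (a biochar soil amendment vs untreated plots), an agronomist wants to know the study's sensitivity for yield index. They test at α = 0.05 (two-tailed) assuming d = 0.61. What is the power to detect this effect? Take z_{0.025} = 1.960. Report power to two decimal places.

For two equal groups, power = Φ(d·√(n/2) − z_{α/2}).
d·√(n/2) = 0.61 × √(40/2) = 0.61 × 4.472 = 2.728.
z_β = 2.728 − 1.960 = 0.768.
Power = Φ(0.768) = 0.779.

power ≈ 0.78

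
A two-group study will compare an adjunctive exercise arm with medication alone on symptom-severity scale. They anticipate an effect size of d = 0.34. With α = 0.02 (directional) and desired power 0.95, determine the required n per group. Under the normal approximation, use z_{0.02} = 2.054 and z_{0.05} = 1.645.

For two independent groups with equal n: n = 2·((z_{α} + z_β) / d)².
z_{α} + z_β = 2.054 + 1.645 = 3.699.
n = 2 × (3.699 / 0.34)² = 2 × 10.879² = 2 × 118.36 = 236.7.
Round up to the next whole participant.

n = 237 per group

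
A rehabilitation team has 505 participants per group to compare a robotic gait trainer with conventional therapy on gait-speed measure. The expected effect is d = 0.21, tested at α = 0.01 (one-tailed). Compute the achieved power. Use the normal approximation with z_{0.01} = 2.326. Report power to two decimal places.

power ≈ 0.84

For two equal groups, power = Φ(d·√(n/2) − z_{α}).
d·√(n/2) = 0.21 × √(505/2) = 0.21 × 15.890 = 3.337.
z_β = 3.337 − 2.326 = 1.011.
Power = Φ(1.011) = 0.844.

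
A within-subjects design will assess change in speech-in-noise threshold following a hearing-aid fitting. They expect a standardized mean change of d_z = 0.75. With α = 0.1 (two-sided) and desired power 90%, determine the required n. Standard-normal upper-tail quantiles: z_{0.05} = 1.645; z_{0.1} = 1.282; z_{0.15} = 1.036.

For a paired (one-sample on differences) test: n = ((z_{α/2} + z_β) / d)².
z_{α/2} + z_β = 1.645 + 1.282 = 2.927.
n = (2.927 / 0.75)² = 3.903² = 15.23.
Round up.

n = 16 pairs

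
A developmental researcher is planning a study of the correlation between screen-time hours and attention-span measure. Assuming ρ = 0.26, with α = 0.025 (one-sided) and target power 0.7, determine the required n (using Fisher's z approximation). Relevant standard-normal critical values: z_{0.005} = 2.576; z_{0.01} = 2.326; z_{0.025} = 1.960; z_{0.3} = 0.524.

Fisher's z: C = ½·ln((1+r)/(1−r)) = ½·ln(1.7027) = 0.2661.
n = ((z_{α} + z_β)/C)² + 3.
(1.960 + 0.524) / 0.2661 = 2.484 / 0.2661 = 9.335.
n = 9.335² + 3 = 87.14 + 3 = 90.1.
Round up.

n = 91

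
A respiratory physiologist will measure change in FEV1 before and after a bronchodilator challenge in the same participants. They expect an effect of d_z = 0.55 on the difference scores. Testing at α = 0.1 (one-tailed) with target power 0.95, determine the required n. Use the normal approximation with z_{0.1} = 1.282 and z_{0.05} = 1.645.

n = 29 pairs

For a paired (one-sample on differences) test: n = ((z_{α} + z_β) / d)².
z_{α} + z_β = 1.282 + 1.645 = 2.927.
n = (2.927 / 0.55)² = 5.322² = 28.32.
Round up.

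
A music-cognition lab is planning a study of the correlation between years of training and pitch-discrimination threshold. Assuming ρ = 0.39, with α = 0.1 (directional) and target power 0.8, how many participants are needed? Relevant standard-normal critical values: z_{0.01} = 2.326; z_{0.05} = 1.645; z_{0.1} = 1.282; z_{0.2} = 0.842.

Fisher's z: C = ½·ln((1+r)/(1−r)) = ½·ln(2.2787) = 0.4118.
n = ((z_{α} + z_β)/C)² + 3.
(1.282 + 0.842) / 0.4118 = 2.124 / 0.4118 = 5.158.
n = 5.158² + 3 = 26.60 + 3 = 29.6.
Round up.

n = 30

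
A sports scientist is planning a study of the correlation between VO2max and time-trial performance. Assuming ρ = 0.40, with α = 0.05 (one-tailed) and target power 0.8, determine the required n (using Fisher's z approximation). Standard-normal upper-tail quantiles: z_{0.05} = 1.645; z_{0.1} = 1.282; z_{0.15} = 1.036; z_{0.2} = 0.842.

Fisher's z: C = ½·ln((1+r)/(1−r)) = ½·ln(2.3333) = 0.4236.
n = ((z_{α} + z_β)/C)² + 3.
(1.645 + 0.842) / 0.4236 = 2.487 / 0.4236 = 5.871.
n = 5.871² + 3 = 34.47 + 3 = 37.5.
Round up.

n = 38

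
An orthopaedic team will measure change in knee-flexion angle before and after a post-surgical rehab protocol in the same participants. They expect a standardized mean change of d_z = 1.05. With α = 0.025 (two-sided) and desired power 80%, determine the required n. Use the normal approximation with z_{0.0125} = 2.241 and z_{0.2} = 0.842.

n = 9 pairs

For a paired (one-sample on differences) test: n = ((z_{α/2} + z_β) / d)².
z_{α/2} + z_β = 2.241 + 0.842 = 3.083.
n = (3.083 / 1.05)² = 2.936² = 8.62.
Round up.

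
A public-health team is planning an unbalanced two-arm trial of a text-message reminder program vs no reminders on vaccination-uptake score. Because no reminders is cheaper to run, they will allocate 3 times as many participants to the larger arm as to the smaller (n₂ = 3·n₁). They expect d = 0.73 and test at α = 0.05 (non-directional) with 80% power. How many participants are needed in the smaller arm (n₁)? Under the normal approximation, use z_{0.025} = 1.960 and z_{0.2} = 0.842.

n₁ = 20

With allocation ratio k = n₂/n₁ = 3, Var(x̄₁−x̄₂) = σ²(1/n₁ + 1/(k·n₁)) = σ²·(k+1)/(k·n₁).
So n₁ = (1 + 1/k)·((z_{α/2} + z_β)/d)² = 1.333 × (2.802/0.73)².
n₁ = 1.333 × 14.73 = 19.6.
Round up: n₁ = 20, giving n₂ = 3 × 20 = 60.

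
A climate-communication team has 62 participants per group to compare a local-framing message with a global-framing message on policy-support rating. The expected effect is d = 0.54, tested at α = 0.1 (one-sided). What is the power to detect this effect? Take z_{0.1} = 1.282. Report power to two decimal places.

power ≈ 0.96

For two equal groups, power = Φ(d·√(n/2) − z_{α}).
d·√(n/2) = 0.54 × √(62/2) = 0.54 × 5.568 = 3.007.
z_β = 3.007 − 1.282 = 1.725.
Power = Φ(1.725) = 0.958.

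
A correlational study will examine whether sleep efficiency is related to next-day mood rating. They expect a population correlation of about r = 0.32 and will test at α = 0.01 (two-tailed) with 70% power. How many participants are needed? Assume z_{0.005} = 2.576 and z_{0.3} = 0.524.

Fisher's z: C = ½·ln((1+r)/(1−r)) = ½·ln(1.9412) = 0.3316.
n = ((z_{α/2} + z_β)/C)² + 3.
(2.576 + 0.524) / 0.3316 = 3.100 / 0.3316 = 9.349.
n = 9.349² + 3 = 87.40 + 3 = 90.4.
Round up.

n = 91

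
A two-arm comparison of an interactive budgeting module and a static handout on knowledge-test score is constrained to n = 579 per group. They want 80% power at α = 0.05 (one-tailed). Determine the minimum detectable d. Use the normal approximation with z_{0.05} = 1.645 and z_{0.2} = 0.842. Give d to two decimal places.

d_min ≈ 0.15

For two independent groups of n = 579 each: d_min = (z_{α} + z_β)·√(2/n).
z-sum = 1.645 + 0.842 = 2.487.
d_min = 2.487 × √(2/579) = 2.487 × 0.0588 = 0.146.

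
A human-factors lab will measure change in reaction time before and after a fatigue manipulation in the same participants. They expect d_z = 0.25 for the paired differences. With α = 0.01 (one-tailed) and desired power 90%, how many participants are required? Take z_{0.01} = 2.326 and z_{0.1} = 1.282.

n = 209 pairs

For a paired (one-sample on differences) test: n = ((z_{α} + z_β) / d)².
z_{α} + z_β = 2.326 + 1.282 = 3.608.
n = (3.608 / 0.25)² = 14.432² = 208.28.
Round up.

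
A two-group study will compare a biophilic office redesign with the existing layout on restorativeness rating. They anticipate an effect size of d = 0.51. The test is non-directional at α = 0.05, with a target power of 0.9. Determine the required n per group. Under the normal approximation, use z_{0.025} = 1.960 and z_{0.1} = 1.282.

n = 81 per group

For two independent groups with equal n: n = 2·((z_{α/2} + z_β) / d)².
z_{α/2} + z_β = 1.960 + 1.282 = 3.242.
n = 2 × (3.242 / 0.51)² = 2 × 6.357² = 2 × 40.41 = 80.8.
Round up to the next whole participant.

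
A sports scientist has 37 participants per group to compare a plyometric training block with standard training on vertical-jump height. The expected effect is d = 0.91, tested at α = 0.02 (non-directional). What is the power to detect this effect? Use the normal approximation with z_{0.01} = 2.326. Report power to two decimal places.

power ≈ 0.94

For two equal groups, power = Φ(d·√(n/2) − z_{α/2}).
d·√(n/2) = 0.91 × √(37/2) = 0.91 × 4.301 = 3.914.
z_β = 3.914 − 2.326 = 1.588.
Power = Φ(1.588) = 0.944.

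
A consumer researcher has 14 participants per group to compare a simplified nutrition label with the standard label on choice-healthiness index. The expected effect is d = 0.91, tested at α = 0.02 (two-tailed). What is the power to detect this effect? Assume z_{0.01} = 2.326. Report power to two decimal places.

For two equal groups, power = Φ(d·√(n/2) − z_{α/2}).
d·√(n/2) = 0.91 × √(14/2) = 0.91 × 2.646 = 2.408.
z_β = 2.408 − 2.326 = 0.082.
Power = Φ(0.082) = 0.533.

power ≈ 0.53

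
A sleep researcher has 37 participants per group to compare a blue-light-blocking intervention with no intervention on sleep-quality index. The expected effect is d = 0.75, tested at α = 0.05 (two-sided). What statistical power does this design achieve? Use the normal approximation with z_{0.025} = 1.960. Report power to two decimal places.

power ≈ 0.90

For two equal groups, power = Φ(d·√(n/2) − z_{α/2}).
d·√(n/2) = 0.75 × √(37/2) = 0.75 × 4.301 = 3.226.
z_β = 3.226 − 1.960 = 1.266.
Power = Φ(1.266) = 0.897.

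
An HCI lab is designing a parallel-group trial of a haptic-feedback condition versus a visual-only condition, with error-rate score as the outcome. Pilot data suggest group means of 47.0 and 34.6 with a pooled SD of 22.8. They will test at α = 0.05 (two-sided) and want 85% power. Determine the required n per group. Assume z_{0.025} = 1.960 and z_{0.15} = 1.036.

n = 61 per group

Cohen's d = |M₁ − M₂| / SD_pooled = |47.0 − 34.6| / 22.8 = 12.4 / 22.8 = 0.544.
For two independent groups with equal n: n = 2·((z_{α/2} + z_β) / d)².
z_{α/2} + z_β = 1.960 + 1.036 = 2.996.
n = 2 × (2.996 / 0.544)² = 2 × 5.507² = 2 × 30.33 = 60.7.
Round up to the next whole participant.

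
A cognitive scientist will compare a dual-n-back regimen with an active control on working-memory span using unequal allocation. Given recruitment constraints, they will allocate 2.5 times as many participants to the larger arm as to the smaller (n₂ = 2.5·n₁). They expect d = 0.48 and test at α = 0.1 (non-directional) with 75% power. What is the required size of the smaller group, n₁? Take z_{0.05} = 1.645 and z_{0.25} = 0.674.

With allocation ratio k = n₂/n₁ = 2.5, Var(x̄₁−x̄₂) = σ²(1/n₁ + 1/(k·n₁)) = σ²·(k+1)/(k·n₁).
So n₁ = (1 + 1/k)·((z_{α/2} + z_β)/d)² = 1.400 × (2.319/0.48)².
n₁ = 1.400 × 23.34 = 32.7.
Round up: n₁ = 33, giving n₂ = ⌈2.5 × 33⌉ = ⌈82.5⌉ = 83.

n₁ = 33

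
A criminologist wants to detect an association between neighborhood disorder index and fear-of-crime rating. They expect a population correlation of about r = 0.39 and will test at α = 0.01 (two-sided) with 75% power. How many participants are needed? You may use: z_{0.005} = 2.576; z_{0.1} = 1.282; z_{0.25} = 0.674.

n = 66

Fisher's z: C = ½·ln((1+r)/(1−r)) = ½·ln(2.2787) = 0.4118.
n = ((z_{α/2} + z_β)/C)² + 3.
(2.576 + 0.674) / 0.4118 = 3.250 / 0.4118 = 7.892.
n = 7.892² + 3 = 62.29 + 3 = 65.3.
Round up.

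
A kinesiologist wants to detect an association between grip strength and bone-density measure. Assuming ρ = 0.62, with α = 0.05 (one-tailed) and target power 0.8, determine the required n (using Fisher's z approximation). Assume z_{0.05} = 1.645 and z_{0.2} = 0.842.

n = 15

Fisher's z: C = ½·ln((1+r)/(1−r)) = ½·ln(4.2632) = 0.7250.
n = ((z_{α} + z_β)/C)² + 3.
(1.645 + 0.842) / 0.7250 = 2.487 / 0.7250 = 3.430.
n = 3.430² + 3 = 11.77 + 3 = 14.8.
Round up.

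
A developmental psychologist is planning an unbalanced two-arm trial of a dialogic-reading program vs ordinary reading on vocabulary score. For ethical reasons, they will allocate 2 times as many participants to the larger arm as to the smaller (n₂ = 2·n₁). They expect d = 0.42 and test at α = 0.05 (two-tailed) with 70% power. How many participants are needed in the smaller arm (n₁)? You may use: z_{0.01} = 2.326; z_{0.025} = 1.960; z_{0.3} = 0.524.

With allocation ratio k = n₂/n₁ = 2, Var(x̄₁−x̄₂) = σ²(1/n₁ + 1/(k·n₁)) = σ²·(k+1)/(k·n₁).
So n₁ = (1 + 1/k)·((z_{α/2} + z_β)/d)² = 1.500 × (2.484/0.42)².
n₁ = 1.500 × 34.98 = 52.5.
Round up: n₁ = 53, giving n₂ = 2 × 53 = 106.

n₁ = 53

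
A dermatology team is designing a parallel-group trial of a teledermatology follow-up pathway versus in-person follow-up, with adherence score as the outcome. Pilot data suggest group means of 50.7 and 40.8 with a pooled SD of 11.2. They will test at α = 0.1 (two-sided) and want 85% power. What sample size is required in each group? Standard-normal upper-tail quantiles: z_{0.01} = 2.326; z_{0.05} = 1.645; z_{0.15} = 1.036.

n = 19 per group

Cohen's d = |M₁ − M₂| / SD_pooled = |50.7 − 40.8| / 11.2 = 9.9 / 11.2 = 0.884.
For two independent groups with equal n: n = 2·((z_{α/2} + z_β) / d)².
z_{α/2} + z_β = 1.645 + 1.036 = 2.681.
n = 2 × (2.681 / 0.884)² = 2 × 3.033² = 2 × 9.20 = 18.4.
Round up to the next whole participant.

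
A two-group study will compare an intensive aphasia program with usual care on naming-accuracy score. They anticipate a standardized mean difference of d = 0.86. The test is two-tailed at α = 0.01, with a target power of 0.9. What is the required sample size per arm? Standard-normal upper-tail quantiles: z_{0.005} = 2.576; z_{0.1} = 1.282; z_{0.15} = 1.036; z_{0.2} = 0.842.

For two independent groups with equal n: n = 2·((z_{α/2} + z_β) / d)².
z_{α/2} + z_β = 2.576 + 1.282 = 3.858.
n = 2 × (3.858 / 0.86)² = 2 × 4.486² = 2 × 20.12 = 40.2.
Round up to the next whole participant.

n = 41 per group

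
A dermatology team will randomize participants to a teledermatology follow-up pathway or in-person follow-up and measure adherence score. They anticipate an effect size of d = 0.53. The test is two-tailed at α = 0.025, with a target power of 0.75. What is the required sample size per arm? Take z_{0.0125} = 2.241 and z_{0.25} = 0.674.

n = 61 per group

For two independent groups with equal n: n = 2·((z_{α/2} + z_β) / d)².
z_{α/2} + z_β = 2.241 + 0.674 = 2.915.
n = 2 × (2.915 / 0.53)² = 2 × 5.500² = 2 × 30.25 = 60.5.
Round up to the next whole participant.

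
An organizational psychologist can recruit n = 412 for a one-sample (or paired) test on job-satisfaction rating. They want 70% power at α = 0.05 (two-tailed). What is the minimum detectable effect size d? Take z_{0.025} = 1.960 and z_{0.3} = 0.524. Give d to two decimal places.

For a single sample (or paired design) of n = 412: d_min = (z_{α/2} + z_β)/√n.
z-sum = 1.960 + 0.524 = 2.484.
d_min = 2.484 / √412 = 2.484 / 20.298 = 0.122.

d_min ≈ 0.12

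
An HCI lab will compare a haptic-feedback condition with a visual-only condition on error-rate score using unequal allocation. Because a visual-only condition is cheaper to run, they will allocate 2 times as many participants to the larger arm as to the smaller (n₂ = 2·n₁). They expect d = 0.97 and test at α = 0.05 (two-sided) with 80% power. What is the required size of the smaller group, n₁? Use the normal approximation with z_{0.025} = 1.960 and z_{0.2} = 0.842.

With allocation ratio k = n₂/n₁ = 2, Var(x̄₁−x̄₂) = σ²(1/n₁ + 1/(k·n₁)) = σ²·(k+1)/(k·n₁).
So n₁ = (1 + 1/k)·((z_{α/2} + z_β)/d)² = 1.500 × (2.802/0.97)².
n₁ = 1.500 × 8.34 = 12.5.
Round up: n₁ = 13, giving n₂ = 2 × 13 = 26.

n₁ = 13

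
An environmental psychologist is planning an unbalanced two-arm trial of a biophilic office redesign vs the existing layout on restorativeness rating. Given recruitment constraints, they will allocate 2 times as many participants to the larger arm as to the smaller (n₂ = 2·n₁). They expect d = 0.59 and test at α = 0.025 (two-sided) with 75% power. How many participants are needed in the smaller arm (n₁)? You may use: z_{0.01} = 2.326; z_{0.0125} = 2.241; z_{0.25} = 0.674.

n₁ = 37

With allocation ratio k = n₂/n₁ = 2, Var(x̄₁−x̄₂) = σ²(1/n₁ + 1/(k·n₁)) = σ²·(k+1)/(k·n₁).
So n₁ = (1 + 1/k)·((z_{α/2} + z_β)/d)² = 1.500 × (2.915/0.59)².
n₁ = 1.500 × 24.41 = 36.6.
Round up: n₁ = 37, giving n₂ = 2 × 37 = 74.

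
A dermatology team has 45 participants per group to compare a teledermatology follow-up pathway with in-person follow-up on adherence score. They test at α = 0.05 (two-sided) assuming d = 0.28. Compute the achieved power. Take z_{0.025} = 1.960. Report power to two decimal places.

power ≈ 0.26

For two equal groups, power = Φ(d·√(n/2) − z_{α/2}).
d·√(n/2) = 0.28 × √(45/2) = 0.28 × 4.743 = 1.328.
z_β = 1.328 − 1.960 = -0.632.
Power = Φ(-0.632) = 0.264.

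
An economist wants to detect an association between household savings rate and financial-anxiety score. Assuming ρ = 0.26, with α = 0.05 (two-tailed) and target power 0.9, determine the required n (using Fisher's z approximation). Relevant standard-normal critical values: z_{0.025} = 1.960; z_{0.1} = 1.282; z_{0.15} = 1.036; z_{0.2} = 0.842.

n = 152

Fisher's z: C = ½·ln((1+r)/(1−r)) = ½·ln(1.7027) = 0.2661.
n = ((z_{α/2} + z_β)/C)² + 3.
(1.960 + 1.282) / 0.2661 = 3.242 / 0.2661 = 12.183.
n = 12.183² + 3 = 148.43 + 3 = 151.4.
Round up.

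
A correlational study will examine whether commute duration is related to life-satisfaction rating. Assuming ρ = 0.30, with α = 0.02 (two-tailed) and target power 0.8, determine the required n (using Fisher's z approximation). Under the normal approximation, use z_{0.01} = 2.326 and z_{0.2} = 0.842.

n = 108

Fisher's z: C = ½·ln((1+r)/(1−r)) = ½·ln(1.8571) = 0.3095.
n = ((z_{α/2} + z_β)/C)² + 3.
(2.326 + 0.842) / 0.3095 = 3.168 / 0.3095 = 10.236.
n = 10.236² + 3 = 104.77 + 3 = 107.8.
Round up.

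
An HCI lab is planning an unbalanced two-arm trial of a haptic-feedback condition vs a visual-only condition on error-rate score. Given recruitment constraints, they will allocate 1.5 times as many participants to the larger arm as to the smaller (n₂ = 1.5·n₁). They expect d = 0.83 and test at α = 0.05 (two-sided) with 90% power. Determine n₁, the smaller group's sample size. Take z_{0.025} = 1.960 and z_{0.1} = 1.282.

With allocation ratio k = n₂/n₁ = 1.5, Var(x̄₁−x̄₂) = σ²(1/n₁ + 1/(k·n₁)) = σ²·(k+1)/(k·n₁).
So n₁ = (1 + 1/k)·((z_{α/2} + z_β)/d)² = 1.667 × (3.242/0.83)².
n₁ = 1.667 × 15.26 = 25.4.
Round up: n₁ = 26, giving n₂ = 1.5 × 26 = 39.

n₁ = 26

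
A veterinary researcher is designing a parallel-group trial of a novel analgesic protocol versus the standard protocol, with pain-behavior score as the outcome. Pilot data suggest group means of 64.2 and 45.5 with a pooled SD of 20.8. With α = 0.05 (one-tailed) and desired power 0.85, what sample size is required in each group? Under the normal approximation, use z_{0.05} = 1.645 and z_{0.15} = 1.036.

Cohen's d = |M₁ − M₂| / SD_pooled = |64.2 − 45.5| / 20.8 = 18.7 / 20.8 = 0.899.
For two independent groups with equal n: n = 2·((z_{α} + z_β) / d)².
z_{α} + z_β = 1.645 + 1.036 = 2.681.
n = 2 × (2.681 / 0.899)² = 2 × 2.982² = 2 × 8.89 = 17.8.
Round up to the next whole participant.

n = 18 per group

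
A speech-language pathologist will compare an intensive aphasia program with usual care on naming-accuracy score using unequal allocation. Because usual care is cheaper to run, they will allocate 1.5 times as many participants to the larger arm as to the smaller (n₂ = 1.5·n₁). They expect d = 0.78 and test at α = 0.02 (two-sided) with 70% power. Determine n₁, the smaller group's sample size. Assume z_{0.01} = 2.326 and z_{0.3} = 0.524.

n₁ = 23

With allocation ratio k = n₂/n₁ = 1.5, Var(x̄₁−x̄₂) = σ²(1/n₁ + 1/(k·n₁)) = σ²·(k+1)/(k·n₁).
So n₁ = (1 + 1/k)·((z_{α/2} + z_β)/d)² = 1.667 × (2.850/0.78)².
n₁ = 1.667 × 13.35 = 22.3.
Round up: n₁ = 23, giving n₂ = ⌈1.5 × 23⌉ = ⌈34.5⌉ = 35.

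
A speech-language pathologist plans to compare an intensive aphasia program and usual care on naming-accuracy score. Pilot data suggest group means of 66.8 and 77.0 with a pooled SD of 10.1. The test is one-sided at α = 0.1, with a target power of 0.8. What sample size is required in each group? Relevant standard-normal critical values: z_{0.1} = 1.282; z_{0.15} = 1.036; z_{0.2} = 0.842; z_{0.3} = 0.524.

Cohen's d = |M₁ − M₂| / SD_pooled = |66.8 − 77.0| / 10.1 = 10.2 / 10.1 = 1.010.
For two independent groups with equal n: n = 2·((z_{α} + z_β) / d)².
z_{α} + z_β = 1.282 + 0.842 = 2.124.
n = 2 × (2.124 / 1.010)² = 2 × 2.103² = 2 × 4.42 = 8.8.
Round up to the next whole participant.

n = 9 per group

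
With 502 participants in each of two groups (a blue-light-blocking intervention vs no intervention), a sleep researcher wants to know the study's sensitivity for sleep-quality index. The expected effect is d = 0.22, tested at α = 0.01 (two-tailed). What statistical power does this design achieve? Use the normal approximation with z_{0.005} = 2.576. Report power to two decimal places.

For two equal groups, power = Φ(d·√(n/2) − z_{α/2}).
d·√(n/2) = 0.22 × √(502/2) = 0.22 × 15.843 = 3.485.
z_β = 3.485 − 2.576 = 0.909.
Power = Φ(0.909) = 0.818.

power ≈ 0.82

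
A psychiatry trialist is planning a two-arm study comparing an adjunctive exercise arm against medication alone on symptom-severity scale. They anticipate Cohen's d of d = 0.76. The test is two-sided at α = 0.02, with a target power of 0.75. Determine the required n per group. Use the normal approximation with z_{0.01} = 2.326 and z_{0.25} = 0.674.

For two independent groups with equal n: n = 2·((z_{α/2} + z_β) / d)².
z_{α/2} + z_β = 2.326 + 0.674 = 3.000.
n = 2 × (3.000 / 0.76)² = 2 × 3.947² = 2 × 15.58 = 31.2.
Round up to the next whole participant.

n = 32 per group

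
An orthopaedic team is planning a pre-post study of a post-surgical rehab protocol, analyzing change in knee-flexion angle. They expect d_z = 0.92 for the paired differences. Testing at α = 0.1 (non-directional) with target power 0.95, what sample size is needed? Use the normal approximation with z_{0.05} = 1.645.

For a paired (one-sample on differences) test: n = ((z_{α/2} + z_β) / d)².
z_{α/2} + z_β = 1.645 + 1.645 = 3.290.
n = (3.290 / 0.92)² = 3.576² = 12.79.
Round up.

n = 13 pairs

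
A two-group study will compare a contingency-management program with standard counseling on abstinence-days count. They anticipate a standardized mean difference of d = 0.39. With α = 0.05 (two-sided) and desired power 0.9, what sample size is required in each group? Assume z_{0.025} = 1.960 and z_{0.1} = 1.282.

n = 139 per group

For two independent groups with equal n: n = 2·((z_{α/2} + z_β) / d)².
z_{α/2} + z_β = 1.960 + 1.282 = 3.242.
n = 2 × (3.242 / 0.39)² = 2 × 8.313² = 2 × 69.10 = 138.2.
Round up to the next whole participant.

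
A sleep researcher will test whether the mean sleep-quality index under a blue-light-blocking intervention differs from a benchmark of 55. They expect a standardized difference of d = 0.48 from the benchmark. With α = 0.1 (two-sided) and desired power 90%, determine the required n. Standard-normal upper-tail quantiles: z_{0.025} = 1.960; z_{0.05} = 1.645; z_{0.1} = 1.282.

n = 38

For a one-sample test: n = ((z_{α/2} + z_β) / d)².
z_{α/2} + z_β = 1.645 + 1.282 = 2.927.
n = (2.927 / 0.48)² = 6.098² = 37.18.
Round up.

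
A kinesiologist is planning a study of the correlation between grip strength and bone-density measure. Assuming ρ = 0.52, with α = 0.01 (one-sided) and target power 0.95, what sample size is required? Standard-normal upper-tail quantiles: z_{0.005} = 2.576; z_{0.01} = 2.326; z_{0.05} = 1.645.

n = 51

Fisher's z: C = ½·ln((1+r)/(1−r)) = ½·ln(3.1667) = 0.5763.
n = ((z_{α} + z_β)/C)² + 3.
(2.326 + 1.645) / 0.5763 = 3.971 / 0.5763 = 6.891.
n = 6.891² + 3 = 47.48 + 3 = 50.5.
Round up.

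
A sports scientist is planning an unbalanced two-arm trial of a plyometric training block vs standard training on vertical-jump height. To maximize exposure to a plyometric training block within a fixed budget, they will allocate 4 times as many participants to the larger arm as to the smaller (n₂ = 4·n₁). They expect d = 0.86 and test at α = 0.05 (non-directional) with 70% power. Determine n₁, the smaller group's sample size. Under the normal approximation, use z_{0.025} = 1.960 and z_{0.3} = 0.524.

With allocation ratio k = n₂/n₁ = 4, Var(x̄₁−x̄₂) = σ²(1/n₁ + 1/(k·n₁)) = σ²·(k+1)/(k·n₁).
So n₁ = (1 + 1/k)·((z_{α/2} + z_β)/d)² = 1.250 × (2.484/0.86)².
n₁ = 1.250 × 8.34 = 10.4.
Round up: n₁ = 11, giving n₂ = 4 × 11 = 44.

n₁ = 11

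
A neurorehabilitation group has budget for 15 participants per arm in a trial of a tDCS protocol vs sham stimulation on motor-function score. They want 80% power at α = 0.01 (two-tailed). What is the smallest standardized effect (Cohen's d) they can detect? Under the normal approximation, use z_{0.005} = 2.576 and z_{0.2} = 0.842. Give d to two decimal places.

For two independent groups of n = 15 each: d_min = (z_{α/2} + z_β)·√(2/n).
z-sum = 2.576 + 0.842 = 3.418.
d_min = 3.418 × √(2/15) = 3.418 × 0.3651 = 1.248.

d_min ≈ 1.25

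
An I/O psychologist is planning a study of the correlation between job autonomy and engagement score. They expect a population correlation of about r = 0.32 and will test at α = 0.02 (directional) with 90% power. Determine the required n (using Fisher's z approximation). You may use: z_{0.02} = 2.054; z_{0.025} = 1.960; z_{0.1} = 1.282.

Fisher's z: C = ½·ln((1+r)/(1−r)) = ½·ln(1.9412) = 0.3316.
n = ((z_{α} + z_β)/C)² + 3.
(2.054 + 1.282) / 0.3316 = 3.336 / 0.3316 = 10.060.
n = 10.060² + 3 = 101.21 + 3 = 104.2.
Round up.

n = 105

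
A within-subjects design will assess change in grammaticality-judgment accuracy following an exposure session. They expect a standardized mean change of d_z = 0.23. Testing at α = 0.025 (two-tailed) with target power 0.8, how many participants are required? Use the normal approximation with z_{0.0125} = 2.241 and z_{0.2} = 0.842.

n = 180 pairs

For a paired (one-sample on differences) test: n = ((z_{α/2} + z_β) / d)².
z_{α/2} + z_β = 2.241 + 0.842 = 3.083.
n = (3.083 / 0.23)² = 13.404² = 179.68.
Round up.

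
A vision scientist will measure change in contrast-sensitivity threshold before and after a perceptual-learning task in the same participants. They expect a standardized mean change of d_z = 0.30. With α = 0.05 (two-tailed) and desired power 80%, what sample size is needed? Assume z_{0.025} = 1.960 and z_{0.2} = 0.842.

For a paired (one-sample on differences) test: n = ((z_{α/2} + z_β) / d)².
z_{α/2} + z_β = 1.960 + 0.842 = 2.802.
n = (2.802 / 0.30)² = 9.340² = 87.24.
Round up.

n = 88 pairs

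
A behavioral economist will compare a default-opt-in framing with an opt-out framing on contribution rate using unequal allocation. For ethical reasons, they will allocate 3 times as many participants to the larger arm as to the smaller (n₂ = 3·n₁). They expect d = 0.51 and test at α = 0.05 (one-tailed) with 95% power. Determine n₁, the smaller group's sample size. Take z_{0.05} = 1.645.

With allocation ratio k = n₂/n₁ = 3, Var(x̄₁−x̄₂) = σ²(1/n₁ + 1/(k·n₁)) = σ²·(k+1)/(k·n₁).
So n₁ = (1 + 1/k)·((z_{α} + z_β)/d)² = 1.333 × (3.290/0.51)².
n₁ = 1.333 × 41.62 = 55.5.
Round up: n₁ = 56, giving n₂ = 3 × 56 = 168.

n₁ = 56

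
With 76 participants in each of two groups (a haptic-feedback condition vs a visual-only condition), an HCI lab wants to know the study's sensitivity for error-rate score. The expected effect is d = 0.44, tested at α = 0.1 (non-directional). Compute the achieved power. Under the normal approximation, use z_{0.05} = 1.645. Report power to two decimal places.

power ≈ 0.86

For two equal groups, power = Φ(d·√(n/2) − z_{α/2}).
d·√(n/2) = 0.44 × √(76/2) = 0.44 × 6.164 = 2.712.
z_β = 2.712 − 1.645 = 1.067.
Power = Φ(1.067) = 0.857.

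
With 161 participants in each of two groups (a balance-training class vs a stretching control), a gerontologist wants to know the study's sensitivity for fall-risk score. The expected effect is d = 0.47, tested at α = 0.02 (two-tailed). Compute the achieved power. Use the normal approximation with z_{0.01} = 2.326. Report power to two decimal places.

power ≈ 0.97

For two equal groups, power = Φ(d·√(n/2) − z_{α/2}).
d·√(n/2) = 0.47 × √(161/2) = 0.47 × 8.972 = 4.217.
z_β = 4.217 − 2.326 = 1.891.
Power = Φ(1.891) = 0.971.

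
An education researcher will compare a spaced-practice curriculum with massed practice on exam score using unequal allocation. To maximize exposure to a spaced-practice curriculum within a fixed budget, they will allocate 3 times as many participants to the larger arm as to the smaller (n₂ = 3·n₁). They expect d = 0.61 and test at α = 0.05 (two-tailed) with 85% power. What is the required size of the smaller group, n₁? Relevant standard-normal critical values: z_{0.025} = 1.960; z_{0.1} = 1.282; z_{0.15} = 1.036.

With allocation ratio k = n₂/n₁ = 3, Var(x̄₁−x̄₂) = σ²(1/n₁ + 1/(k·n₁)) = σ²·(k+1)/(k·n₁).
So n₁ = (1 + 1/k)·((z_{α/2} + z_β)/d)² = 1.333 × (2.996/0.61)².
n₁ = 1.333 × 24.12 = 32.2.
Round up: n₁ = 33, giving n₂ = 3 × 33 = 99.

n₁ = 33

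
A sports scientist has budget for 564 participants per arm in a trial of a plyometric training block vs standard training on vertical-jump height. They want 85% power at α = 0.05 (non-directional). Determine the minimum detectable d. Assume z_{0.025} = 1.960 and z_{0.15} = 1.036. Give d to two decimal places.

For two independent groups of n = 564 each: d_min = (z_{α/2} + z_β)·√(2/n).
z-sum = 1.960 + 1.036 = 2.996.
d_min = 2.996 × √(2/564) = 2.996 × 0.0595 = 0.178.

d_min ≈ 0.18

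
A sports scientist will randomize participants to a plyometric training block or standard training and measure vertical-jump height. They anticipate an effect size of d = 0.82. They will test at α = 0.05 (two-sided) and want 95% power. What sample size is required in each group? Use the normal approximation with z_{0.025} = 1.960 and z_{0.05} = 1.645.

For two independent groups with equal n: n = 2·((z_{α/2} + z_β) / d)².
z_{α/2} + z_β = 1.960 + 1.645 = 3.605.
n = 2 × (3.605 / 0.82)² = 2 × 4.396² = 2 × 19.33 = 38.7.
Round up to the next whole participant.

n = 39 per group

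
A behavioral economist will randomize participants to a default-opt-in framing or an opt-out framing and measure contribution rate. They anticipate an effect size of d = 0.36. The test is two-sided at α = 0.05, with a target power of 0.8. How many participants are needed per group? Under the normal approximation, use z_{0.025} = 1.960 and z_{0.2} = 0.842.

For two independent groups with equal n: n = 2·((z_{α/2} + z_β) / d)².
z_{α/2} + z_β = 1.960 + 0.842 = 2.802.
n = 2 × (2.802 / 0.36)² = 2 × 7.783² = 2 × 60.58 = 121.2.
Round up to the next whole participant.

n = 122 per group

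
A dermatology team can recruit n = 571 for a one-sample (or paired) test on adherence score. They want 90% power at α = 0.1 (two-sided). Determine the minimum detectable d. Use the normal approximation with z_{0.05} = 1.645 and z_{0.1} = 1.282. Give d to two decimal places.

d_min ≈ 0.12

For a single sample (or paired design) of n = 571: d_min = (z_{α/2} + z_β)/√n.
z-sum = 1.645 + 1.282 = 2.927.
d_min = 2.927 / √571 = 2.927 / 23.896 = 0.122.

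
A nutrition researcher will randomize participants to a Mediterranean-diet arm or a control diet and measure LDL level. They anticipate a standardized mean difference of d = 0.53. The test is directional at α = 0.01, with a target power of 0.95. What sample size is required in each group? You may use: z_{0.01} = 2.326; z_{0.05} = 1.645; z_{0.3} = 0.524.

For two independent groups with equal n: n = 2·((z_{α} + z_β) / d)².
z_{α} + z_β = 2.326 + 1.645 = 3.971.
n = 2 × (3.971 / 0.53)² = 2 × 7.492² = 2 × 56.14 = 112.3.
Round up to the next whole participant.

n = 113 per group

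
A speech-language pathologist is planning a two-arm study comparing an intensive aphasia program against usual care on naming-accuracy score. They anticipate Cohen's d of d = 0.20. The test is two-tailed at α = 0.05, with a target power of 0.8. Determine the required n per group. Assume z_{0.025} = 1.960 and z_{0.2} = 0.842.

n = 393 per group

For two independent groups with equal n: n = 2·((z_{α/2} + z_β) / d)².
z_{α/2} + z_β = 1.960 + 0.842 = 2.802.
n = 2 × (2.802 / 0.20)² = 2 × 14.010² = 2 × 196.28 = 392.6.
Round up to the next whole participant.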